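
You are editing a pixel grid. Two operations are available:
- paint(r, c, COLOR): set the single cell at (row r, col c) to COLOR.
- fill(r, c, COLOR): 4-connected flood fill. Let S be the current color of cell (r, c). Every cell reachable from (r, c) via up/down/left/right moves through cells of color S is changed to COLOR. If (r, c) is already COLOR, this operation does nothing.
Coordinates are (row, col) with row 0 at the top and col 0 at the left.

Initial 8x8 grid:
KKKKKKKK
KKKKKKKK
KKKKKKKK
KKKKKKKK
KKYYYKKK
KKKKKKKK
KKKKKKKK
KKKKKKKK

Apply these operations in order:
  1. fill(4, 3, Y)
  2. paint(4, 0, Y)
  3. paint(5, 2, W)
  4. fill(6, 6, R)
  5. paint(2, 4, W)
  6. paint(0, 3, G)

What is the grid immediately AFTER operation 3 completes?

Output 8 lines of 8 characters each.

Answer: KKKKKKKK
KKKKKKKK
KKKKKKKK
KKKKKKKK
YKYYYKKK
KKWKKKKK
KKKKKKKK
KKKKKKKK

Derivation:
After op 1 fill(4,3,Y) [0 cells changed]:
KKKKKKKK
KKKKKKKK
KKKKKKKK
KKKKKKKK
KKYYYKKK
KKKKKKKK
KKKKKKKK
KKKKKKKK
After op 2 paint(4,0,Y):
KKKKKKKK
KKKKKKKK
KKKKKKKK
KKKKKKKK
YKYYYKKK
KKKKKKKK
KKKKKKKK
KKKKKKKK
After op 3 paint(5,2,W):
KKKKKKKK
KKKKKKKK
KKKKKKKK
KKKKKKKK
YKYYYKKK
KKWKKKKK
KKKKKKKK
KKKKKKKK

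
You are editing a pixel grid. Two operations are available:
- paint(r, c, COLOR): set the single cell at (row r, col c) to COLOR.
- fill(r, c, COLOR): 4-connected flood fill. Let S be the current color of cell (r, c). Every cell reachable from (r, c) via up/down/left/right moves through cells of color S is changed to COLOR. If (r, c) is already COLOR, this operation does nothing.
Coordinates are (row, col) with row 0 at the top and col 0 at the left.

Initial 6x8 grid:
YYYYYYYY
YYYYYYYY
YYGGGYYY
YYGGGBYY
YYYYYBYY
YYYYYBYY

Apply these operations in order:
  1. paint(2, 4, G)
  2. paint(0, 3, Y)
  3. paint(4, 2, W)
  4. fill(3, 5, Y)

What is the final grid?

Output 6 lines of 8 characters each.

After op 1 paint(2,4,G):
YYYYYYYY
YYYYYYYY
YYGGGYYY
YYGGGBYY
YYYYYBYY
YYYYYBYY
After op 2 paint(0,3,Y):
YYYYYYYY
YYYYYYYY
YYGGGYYY
YYGGGBYY
YYYYYBYY
YYYYYBYY
After op 3 paint(4,2,W):
YYYYYYYY
YYYYYYYY
YYGGGYYY
YYGGGBYY
YYWYYBYY
YYYYYBYY
After op 4 fill(3,5,Y) [3 cells changed]:
YYYYYYYY
YYYYYYYY
YYGGGYYY
YYGGGYYY
YYWYYYYY
YYYYYYYY

Answer: YYYYYYYY
YYYYYYYY
YYGGGYYY
YYGGGYYY
YYWYYYYY
YYYYYYYY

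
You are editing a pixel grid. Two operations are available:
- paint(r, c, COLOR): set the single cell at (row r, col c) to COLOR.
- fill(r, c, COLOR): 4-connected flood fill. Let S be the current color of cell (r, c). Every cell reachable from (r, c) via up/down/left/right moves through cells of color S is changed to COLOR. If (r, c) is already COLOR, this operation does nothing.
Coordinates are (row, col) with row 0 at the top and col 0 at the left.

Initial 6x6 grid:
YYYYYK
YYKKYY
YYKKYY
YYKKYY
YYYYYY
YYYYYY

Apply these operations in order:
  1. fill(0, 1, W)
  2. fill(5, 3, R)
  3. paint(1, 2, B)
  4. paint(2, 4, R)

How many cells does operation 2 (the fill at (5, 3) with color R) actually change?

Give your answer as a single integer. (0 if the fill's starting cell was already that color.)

Answer: 29

Derivation:
After op 1 fill(0,1,W) [29 cells changed]:
WWWWWK
WWKKWW
WWKKWW
WWKKWW
WWWWWW
WWWWWW
After op 2 fill(5,3,R) [29 cells changed]:
RRRRRK
RRKKRR
RRKKRR
RRKKRR
RRRRRR
RRRRRR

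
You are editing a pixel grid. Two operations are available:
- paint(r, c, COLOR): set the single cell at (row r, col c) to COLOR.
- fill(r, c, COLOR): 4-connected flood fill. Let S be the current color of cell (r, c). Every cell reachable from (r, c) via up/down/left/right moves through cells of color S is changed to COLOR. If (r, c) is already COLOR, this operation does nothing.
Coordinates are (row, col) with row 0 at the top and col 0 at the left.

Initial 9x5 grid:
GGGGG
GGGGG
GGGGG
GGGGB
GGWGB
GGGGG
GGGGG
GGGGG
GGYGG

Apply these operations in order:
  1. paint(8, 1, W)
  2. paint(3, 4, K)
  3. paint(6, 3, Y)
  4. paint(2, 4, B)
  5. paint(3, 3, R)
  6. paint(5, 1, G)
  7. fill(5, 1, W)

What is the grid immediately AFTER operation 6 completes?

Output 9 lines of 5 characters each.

Answer: GGGGG
GGGGG
GGGGB
GGGRK
GGWGB
GGGGG
GGGYG
GGGGG
GWYGG

Derivation:
After op 1 paint(8,1,W):
GGGGG
GGGGG
GGGGG
GGGGB
GGWGB
GGGGG
GGGGG
GGGGG
GWYGG
After op 2 paint(3,4,K):
GGGGG
GGGGG
GGGGG
GGGGK
GGWGB
GGGGG
GGGGG
GGGGG
GWYGG
After op 3 paint(6,3,Y):
GGGGG
GGGGG
GGGGG
GGGGK
GGWGB
GGGGG
GGGYG
GGGGG
GWYGG
After op 4 paint(2,4,B):
GGGGG
GGGGG
GGGGB
GGGGK
GGWGB
GGGGG
GGGYG
GGGGG
GWYGG
After op 5 paint(3,3,R):
GGGGG
GGGGG
GGGGB
GGGRK
GGWGB
GGGGG
GGGYG
GGGGG
GWYGG
After op 6 paint(5,1,G):
GGGGG
GGGGG
GGGGB
GGGRK
GGWGB
GGGGG
GGGYG
GGGGG
GWYGG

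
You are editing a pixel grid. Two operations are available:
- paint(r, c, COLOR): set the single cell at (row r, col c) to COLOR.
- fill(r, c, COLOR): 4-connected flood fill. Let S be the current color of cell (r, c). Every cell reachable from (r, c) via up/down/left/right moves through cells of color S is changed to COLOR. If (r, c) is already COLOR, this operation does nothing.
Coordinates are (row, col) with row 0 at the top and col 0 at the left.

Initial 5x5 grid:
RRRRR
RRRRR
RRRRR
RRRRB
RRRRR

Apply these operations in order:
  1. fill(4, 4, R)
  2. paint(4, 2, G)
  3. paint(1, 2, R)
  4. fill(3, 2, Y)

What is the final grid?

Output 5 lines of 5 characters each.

Answer: YYYYY
YYYYY
YYYYY
YYYYB
YYGYY

Derivation:
After op 1 fill(4,4,R) [0 cells changed]:
RRRRR
RRRRR
RRRRR
RRRRB
RRRRR
After op 2 paint(4,2,G):
RRRRR
RRRRR
RRRRR
RRRRB
RRGRR
After op 3 paint(1,2,R):
RRRRR
RRRRR
RRRRR
RRRRB
RRGRR
After op 4 fill(3,2,Y) [23 cells changed]:
YYYYY
YYYYY
YYYYY
YYYYB
YYGYY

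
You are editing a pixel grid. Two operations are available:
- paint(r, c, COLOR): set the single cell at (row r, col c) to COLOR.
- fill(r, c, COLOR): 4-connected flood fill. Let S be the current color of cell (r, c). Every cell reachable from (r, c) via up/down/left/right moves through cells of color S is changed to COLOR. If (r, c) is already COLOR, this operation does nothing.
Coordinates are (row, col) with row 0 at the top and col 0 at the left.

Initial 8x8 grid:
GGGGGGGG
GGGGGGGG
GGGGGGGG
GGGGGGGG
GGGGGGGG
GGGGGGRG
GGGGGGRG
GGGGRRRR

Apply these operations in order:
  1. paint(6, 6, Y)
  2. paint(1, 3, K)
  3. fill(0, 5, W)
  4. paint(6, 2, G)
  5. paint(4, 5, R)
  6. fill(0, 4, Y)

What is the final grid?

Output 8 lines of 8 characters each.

Answer: YYYYYYYY
YYYKYYYY
YYYYYYYY
YYYYYYYY
YYYYYRYY
YYYYYYRY
YYGYYYYY
YYYYRRRR

Derivation:
After op 1 paint(6,6,Y):
GGGGGGGG
GGGGGGGG
GGGGGGGG
GGGGGGGG
GGGGGGGG
GGGGGGRG
GGGGGGYG
GGGGRRRR
After op 2 paint(1,3,K):
GGGGGGGG
GGGKGGGG
GGGGGGGG
GGGGGGGG
GGGGGGGG
GGGGGGRG
GGGGGGYG
GGGGRRRR
After op 3 fill(0,5,W) [57 cells changed]:
WWWWWWWW
WWWKWWWW
WWWWWWWW
WWWWWWWW
WWWWWWWW
WWWWWWRW
WWWWWWYW
WWWWRRRR
After op 4 paint(6,2,G):
WWWWWWWW
WWWKWWWW
WWWWWWWW
WWWWWWWW
WWWWWWWW
WWWWWWRW
WWGWWWYW
WWWWRRRR
After op 5 paint(4,5,R):
WWWWWWWW
WWWKWWWW
WWWWWWWW
WWWWWWWW
WWWWWRWW
WWWWWWRW
WWGWWWYW
WWWWRRRR
After op 6 fill(0,4,Y) [55 cells changed]:
YYYYYYYY
YYYKYYYY
YYYYYYYY
YYYYYYYY
YYYYYRYY
YYYYYYRY
YYGYYYYY
YYYYRRRR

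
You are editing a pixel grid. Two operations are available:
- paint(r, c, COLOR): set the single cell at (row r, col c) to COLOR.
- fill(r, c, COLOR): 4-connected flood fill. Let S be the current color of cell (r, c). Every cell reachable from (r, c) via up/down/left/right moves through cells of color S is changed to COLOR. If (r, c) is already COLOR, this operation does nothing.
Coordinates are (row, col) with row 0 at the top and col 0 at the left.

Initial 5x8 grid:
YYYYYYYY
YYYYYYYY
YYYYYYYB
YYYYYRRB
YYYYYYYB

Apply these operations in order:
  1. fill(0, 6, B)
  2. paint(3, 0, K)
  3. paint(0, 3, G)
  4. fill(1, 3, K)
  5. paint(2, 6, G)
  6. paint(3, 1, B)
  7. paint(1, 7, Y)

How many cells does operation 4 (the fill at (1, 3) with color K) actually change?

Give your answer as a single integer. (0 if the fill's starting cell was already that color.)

After op 1 fill(0,6,B) [35 cells changed]:
BBBBBBBB
BBBBBBBB
BBBBBBBB
BBBBBRRB
BBBBBBBB
After op 2 paint(3,0,K):
BBBBBBBB
BBBBBBBB
BBBBBBBB
KBBBBRRB
BBBBBBBB
After op 3 paint(0,3,G):
BBBGBBBB
BBBBBBBB
BBBBBBBB
KBBBBRRB
BBBBBBBB
After op 4 fill(1,3,K) [36 cells changed]:
KKKGKKKK
KKKKKKKK
KKKKKKKK
KKKKKRRK
KKKKKKKK

Answer: 36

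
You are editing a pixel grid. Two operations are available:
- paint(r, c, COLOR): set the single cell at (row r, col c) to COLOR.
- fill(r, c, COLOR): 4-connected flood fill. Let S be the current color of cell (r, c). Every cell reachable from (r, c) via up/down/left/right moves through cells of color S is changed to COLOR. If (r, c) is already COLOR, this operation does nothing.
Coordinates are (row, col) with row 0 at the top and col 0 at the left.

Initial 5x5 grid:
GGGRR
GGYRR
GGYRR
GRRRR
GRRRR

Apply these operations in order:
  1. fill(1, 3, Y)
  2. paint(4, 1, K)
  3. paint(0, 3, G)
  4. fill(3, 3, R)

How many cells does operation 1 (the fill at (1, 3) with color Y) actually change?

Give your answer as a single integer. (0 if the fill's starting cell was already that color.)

After op 1 fill(1,3,Y) [14 cells changed]:
GGGYY
GGYYY
GGYYY
GYYYY
GYYYY

Answer: 14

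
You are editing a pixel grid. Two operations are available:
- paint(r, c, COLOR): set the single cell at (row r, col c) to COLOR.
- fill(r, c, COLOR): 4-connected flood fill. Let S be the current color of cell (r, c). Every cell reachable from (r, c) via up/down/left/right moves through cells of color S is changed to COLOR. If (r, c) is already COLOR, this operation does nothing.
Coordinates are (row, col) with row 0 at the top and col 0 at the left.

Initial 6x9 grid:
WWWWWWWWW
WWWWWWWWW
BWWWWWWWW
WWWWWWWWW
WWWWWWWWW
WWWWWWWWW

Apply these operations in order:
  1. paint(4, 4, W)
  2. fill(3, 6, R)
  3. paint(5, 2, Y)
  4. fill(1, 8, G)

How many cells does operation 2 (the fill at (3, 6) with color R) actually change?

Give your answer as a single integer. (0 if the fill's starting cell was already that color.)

After op 1 paint(4,4,W):
WWWWWWWWW
WWWWWWWWW
BWWWWWWWW
WWWWWWWWW
WWWWWWWWW
WWWWWWWWW
After op 2 fill(3,6,R) [53 cells changed]:
RRRRRRRRR
RRRRRRRRR
BRRRRRRRR
RRRRRRRRR
RRRRRRRRR
RRRRRRRRR

Answer: 53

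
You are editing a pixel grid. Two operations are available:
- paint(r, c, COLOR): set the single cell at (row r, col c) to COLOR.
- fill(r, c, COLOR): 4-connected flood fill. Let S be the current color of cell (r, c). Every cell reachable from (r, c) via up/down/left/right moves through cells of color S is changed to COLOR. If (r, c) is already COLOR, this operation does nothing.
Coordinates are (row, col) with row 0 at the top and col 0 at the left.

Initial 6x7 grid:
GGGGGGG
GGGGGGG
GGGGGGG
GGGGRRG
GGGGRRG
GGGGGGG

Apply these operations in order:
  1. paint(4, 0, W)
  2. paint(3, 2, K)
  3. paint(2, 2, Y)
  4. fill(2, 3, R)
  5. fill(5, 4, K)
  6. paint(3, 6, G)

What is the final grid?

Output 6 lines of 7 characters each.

Answer: KKKKKKK
KKKKKKK
KKYKKKK
KKKKKKG
WKKKKKK
KKKKKKK

Derivation:
After op 1 paint(4,0,W):
GGGGGGG
GGGGGGG
GGGGGGG
GGGGRRG
WGGGRRG
GGGGGGG
After op 2 paint(3,2,K):
GGGGGGG
GGGGGGG
GGGGGGG
GGKGRRG
WGGGRRG
GGGGGGG
After op 3 paint(2,2,Y):
GGGGGGG
GGGGGGG
GGYGGGG
GGKGRRG
WGGGRRG
GGGGGGG
After op 4 fill(2,3,R) [35 cells changed]:
RRRRRRR
RRRRRRR
RRYRRRR
RRKRRRR
WRRRRRR
RRRRRRR
After op 5 fill(5,4,K) [39 cells changed]:
KKKKKKK
KKKKKKK
KKYKKKK
KKKKKKK
WKKKKKK
KKKKKKK
After op 6 paint(3,6,G):
KKKKKKK
KKKKKKK
KKYKKKK
KKKKKKG
WKKKKKK
KKKKKKK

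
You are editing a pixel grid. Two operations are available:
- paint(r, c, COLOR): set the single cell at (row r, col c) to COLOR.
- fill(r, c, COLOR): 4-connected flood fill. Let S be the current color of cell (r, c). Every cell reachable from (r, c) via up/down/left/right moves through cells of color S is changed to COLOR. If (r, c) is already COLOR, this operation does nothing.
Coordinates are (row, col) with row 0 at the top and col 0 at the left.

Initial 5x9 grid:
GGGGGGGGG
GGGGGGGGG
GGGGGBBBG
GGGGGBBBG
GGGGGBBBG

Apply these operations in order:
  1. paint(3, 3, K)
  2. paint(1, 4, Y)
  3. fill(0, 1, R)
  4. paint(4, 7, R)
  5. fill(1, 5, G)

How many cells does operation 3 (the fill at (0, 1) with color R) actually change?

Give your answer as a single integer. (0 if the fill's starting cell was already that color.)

After op 1 paint(3,3,K):
GGGGGGGGG
GGGGGGGGG
GGGGGBBBG
GGGKGBBBG
GGGGGBBBG
After op 2 paint(1,4,Y):
GGGGGGGGG
GGGGYGGGG
GGGGGBBBG
GGGKGBBBG
GGGGGBBBG
After op 3 fill(0,1,R) [34 cells changed]:
RRRRRRRRR
RRRRYRRRR
RRRRRBBBR
RRRKRBBBR
RRRRRBBBR

Answer: 34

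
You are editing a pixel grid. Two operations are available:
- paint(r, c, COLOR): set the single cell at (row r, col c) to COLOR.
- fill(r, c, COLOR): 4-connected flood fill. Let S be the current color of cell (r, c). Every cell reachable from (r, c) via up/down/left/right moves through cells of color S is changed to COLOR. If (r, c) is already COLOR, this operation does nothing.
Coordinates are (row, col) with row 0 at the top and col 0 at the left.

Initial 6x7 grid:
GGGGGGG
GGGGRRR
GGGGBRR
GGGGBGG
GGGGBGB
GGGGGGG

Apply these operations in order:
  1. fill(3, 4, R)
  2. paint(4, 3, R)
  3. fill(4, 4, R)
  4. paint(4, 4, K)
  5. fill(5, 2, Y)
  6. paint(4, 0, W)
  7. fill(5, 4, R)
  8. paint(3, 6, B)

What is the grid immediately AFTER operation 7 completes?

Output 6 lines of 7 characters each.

After op 1 fill(3,4,R) [3 cells changed]:
GGGGGGG
GGGGRRR
GGGGRRR
GGGGRGG
GGGGRGB
GGGGGGG
After op 2 paint(4,3,R):
GGGGGGG
GGGGRRR
GGGGRRR
GGGGRGG
GGGRRGB
GGGGGGG
After op 3 fill(4,4,R) [0 cells changed]:
GGGGGGG
GGGGRRR
GGGGRRR
GGGGRGG
GGGRRGB
GGGGGGG
After op 4 paint(4,4,K):
GGGGGGG
GGGGRRR
GGGGRRR
GGGGRGG
GGGRKGB
GGGGGGG
After op 5 fill(5,2,Y) [32 cells changed]:
YYYYYYY
YYYYRRR
YYYYRRR
YYYYRYY
YYYRKYB
YYYYYYY
After op 6 paint(4,0,W):
YYYYYYY
YYYYRRR
YYYYRRR
YYYYRYY
WYYRKYB
YYYYYYY
After op 7 fill(5,4,R) [31 cells changed]:
RRRRRRR
RRRRRRR
RRRRRRR
RRRRRRR
WRRRKRB
RRRRRRR

Answer: RRRRRRR
RRRRRRR
RRRRRRR
RRRRRRR
WRRRKRB
RRRRRRR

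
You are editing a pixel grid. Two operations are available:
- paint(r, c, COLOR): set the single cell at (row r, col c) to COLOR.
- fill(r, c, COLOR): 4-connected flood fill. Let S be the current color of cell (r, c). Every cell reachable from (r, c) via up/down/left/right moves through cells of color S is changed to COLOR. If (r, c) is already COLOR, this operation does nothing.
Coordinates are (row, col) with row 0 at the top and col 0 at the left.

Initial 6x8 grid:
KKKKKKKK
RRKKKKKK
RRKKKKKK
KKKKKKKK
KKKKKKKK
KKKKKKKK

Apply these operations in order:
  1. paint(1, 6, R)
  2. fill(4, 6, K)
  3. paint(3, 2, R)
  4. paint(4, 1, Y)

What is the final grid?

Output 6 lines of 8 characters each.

Answer: KKKKKKKK
RRKKKKRK
RRKKKKKK
KKRKKKKK
KYKKKKKK
KKKKKKKK

Derivation:
After op 1 paint(1,6,R):
KKKKKKKK
RRKKKKRK
RRKKKKKK
KKKKKKKK
KKKKKKKK
KKKKKKKK
After op 2 fill(4,6,K) [0 cells changed]:
KKKKKKKK
RRKKKKRK
RRKKKKKK
KKKKKKKK
KKKKKKKK
KKKKKKKK
After op 3 paint(3,2,R):
KKKKKKKK
RRKKKKRK
RRKKKKKK
KKRKKKKK
KKKKKKKK
KKKKKKKK
After op 4 paint(4,1,Y):
KKKKKKKK
RRKKKKRK
RRKKKKKK
KKRKKKKK
KYKKKKKK
KKKKKKKK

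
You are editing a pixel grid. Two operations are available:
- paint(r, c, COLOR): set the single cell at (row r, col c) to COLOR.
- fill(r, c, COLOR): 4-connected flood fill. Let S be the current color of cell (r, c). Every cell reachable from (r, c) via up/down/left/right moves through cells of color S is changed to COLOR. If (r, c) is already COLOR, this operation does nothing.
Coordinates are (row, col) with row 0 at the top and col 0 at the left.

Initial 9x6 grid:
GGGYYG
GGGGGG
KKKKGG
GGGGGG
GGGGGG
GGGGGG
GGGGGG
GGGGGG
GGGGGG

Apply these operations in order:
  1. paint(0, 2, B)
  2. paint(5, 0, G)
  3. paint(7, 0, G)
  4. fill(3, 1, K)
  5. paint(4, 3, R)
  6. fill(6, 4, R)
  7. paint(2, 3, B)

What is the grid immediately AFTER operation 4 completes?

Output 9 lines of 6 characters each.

After op 1 paint(0,2,B):
GGBYYG
GGGGGG
KKKKGG
GGGGGG
GGGGGG
GGGGGG
GGGGGG
GGGGGG
GGGGGG
After op 2 paint(5,0,G):
GGBYYG
GGGGGG
KKKKGG
GGGGGG
GGGGGG
GGGGGG
GGGGGG
GGGGGG
GGGGGG
After op 3 paint(7,0,G):
GGBYYG
GGGGGG
KKKKGG
GGGGGG
GGGGGG
GGGGGG
GGGGGG
GGGGGG
GGGGGG
After op 4 fill(3,1,K) [47 cells changed]:
KKBYYK
KKKKKK
KKKKKK
KKKKKK
KKKKKK
KKKKKK
KKKKKK
KKKKKK
KKKKKK

Answer: KKBYYK
KKKKKK
KKKKKK
KKKKKK
KKKKKK
KKKKKK
KKKKKK
KKKKKK
KKKKKK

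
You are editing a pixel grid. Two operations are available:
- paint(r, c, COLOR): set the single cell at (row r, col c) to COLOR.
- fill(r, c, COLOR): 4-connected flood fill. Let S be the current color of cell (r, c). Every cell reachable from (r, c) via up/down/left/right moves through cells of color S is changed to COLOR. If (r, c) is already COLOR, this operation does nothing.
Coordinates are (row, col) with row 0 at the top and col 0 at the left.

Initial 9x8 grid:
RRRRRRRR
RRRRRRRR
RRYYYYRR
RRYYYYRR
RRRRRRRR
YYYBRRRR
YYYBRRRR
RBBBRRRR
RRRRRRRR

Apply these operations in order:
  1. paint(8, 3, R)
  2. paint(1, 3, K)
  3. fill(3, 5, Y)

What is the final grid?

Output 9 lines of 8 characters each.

After op 1 paint(8,3,R):
RRRRRRRR
RRRRRRRR
RRYYYYRR
RRYYYYRR
RRRRRRRR
YYYBRRRR
YYYBRRRR
RBBBRRRR
RRRRRRRR
After op 2 paint(1,3,K):
RRRRRRRR
RRRKRRRR
RRYYYYRR
RRYYYYRR
RRRRRRRR
YYYBRRRR
YYYBRRRR
RBBBRRRR
RRRRRRRR
After op 3 fill(3,5,Y) [0 cells changed]:
RRRRRRRR
RRRKRRRR
RRYYYYRR
RRYYYYRR
RRRRRRRR
YYYBRRRR
YYYBRRRR
RBBBRRRR
RRRRRRRR

Answer: RRRRRRRR
RRRKRRRR
RRYYYYRR
RRYYYYRR
RRRRRRRR
YYYBRRRR
YYYBRRRR
RBBBRRRR
RRRRRRRR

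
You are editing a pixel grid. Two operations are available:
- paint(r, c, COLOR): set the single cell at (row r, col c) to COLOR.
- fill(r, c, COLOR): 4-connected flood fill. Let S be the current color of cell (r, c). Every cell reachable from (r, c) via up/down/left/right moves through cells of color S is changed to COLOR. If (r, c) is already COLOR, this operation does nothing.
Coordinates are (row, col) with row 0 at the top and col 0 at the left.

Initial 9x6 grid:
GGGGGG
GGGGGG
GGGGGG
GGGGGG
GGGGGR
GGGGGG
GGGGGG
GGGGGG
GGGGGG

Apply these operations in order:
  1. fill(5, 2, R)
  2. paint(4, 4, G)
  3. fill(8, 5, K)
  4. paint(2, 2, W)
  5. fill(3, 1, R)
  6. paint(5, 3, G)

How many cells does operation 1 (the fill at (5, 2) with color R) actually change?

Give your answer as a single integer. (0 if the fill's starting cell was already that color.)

After op 1 fill(5,2,R) [53 cells changed]:
RRRRRR
RRRRRR
RRRRRR
RRRRRR
RRRRRR
RRRRRR
RRRRRR
RRRRRR
RRRRRR

Answer: 53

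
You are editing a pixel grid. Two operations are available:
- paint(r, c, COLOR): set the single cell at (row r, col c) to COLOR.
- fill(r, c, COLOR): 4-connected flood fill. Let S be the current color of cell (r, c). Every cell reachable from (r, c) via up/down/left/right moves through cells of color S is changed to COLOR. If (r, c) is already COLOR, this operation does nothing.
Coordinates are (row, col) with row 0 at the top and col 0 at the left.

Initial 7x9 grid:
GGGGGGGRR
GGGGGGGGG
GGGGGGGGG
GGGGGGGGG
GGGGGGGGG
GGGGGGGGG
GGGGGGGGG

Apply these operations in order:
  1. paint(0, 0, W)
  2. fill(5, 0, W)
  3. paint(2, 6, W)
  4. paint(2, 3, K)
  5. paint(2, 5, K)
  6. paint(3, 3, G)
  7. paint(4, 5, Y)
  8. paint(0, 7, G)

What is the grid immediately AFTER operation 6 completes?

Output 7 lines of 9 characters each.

Answer: WWWWWWWRR
WWWWWWWWW
WWWKWKWWW
WWWGWWWWW
WWWWWWWWW
WWWWWWWWW
WWWWWWWWW

Derivation:
After op 1 paint(0,0,W):
WGGGGGGRR
GGGGGGGGG
GGGGGGGGG
GGGGGGGGG
GGGGGGGGG
GGGGGGGGG
GGGGGGGGG
After op 2 fill(5,0,W) [60 cells changed]:
WWWWWWWRR
WWWWWWWWW
WWWWWWWWW
WWWWWWWWW
WWWWWWWWW
WWWWWWWWW
WWWWWWWWW
After op 3 paint(2,6,W):
WWWWWWWRR
WWWWWWWWW
WWWWWWWWW
WWWWWWWWW
WWWWWWWWW
WWWWWWWWW
WWWWWWWWW
After op 4 paint(2,3,K):
WWWWWWWRR
WWWWWWWWW
WWWKWWWWW
WWWWWWWWW
WWWWWWWWW
WWWWWWWWW
WWWWWWWWW
After op 5 paint(2,5,K):
WWWWWWWRR
WWWWWWWWW
WWWKWKWWW
WWWWWWWWW
WWWWWWWWW
WWWWWWWWW
WWWWWWWWW
After op 6 paint(3,3,G):
WWWWWWWRR
WWWWWWWWW
WWWKWKWWW
WWWGWWWWW
WWWWWWWWW
WWWWWWWWW
WWWWWWWWW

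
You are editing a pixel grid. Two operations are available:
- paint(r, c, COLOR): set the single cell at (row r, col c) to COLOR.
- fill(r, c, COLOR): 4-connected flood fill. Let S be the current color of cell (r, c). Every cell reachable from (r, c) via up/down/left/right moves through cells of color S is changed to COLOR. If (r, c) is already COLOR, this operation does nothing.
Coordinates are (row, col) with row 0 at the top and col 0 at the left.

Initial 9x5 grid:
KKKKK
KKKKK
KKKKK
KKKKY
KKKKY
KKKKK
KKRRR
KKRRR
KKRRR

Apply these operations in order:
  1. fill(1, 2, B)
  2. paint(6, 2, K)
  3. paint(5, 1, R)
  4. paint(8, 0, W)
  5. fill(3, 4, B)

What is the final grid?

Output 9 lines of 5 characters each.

Answer: BBBBB
BBBBB
BBBBB
BBBBB
BBBBB
BRBBB
BBKRR
BBRRR
WBRRR

Derivation:
After op 1 fill(1,2,B) [34 cells changed]:
BBBBB
BBBBB
BBBBB
BBBBY
BBBBY
BBBBB
BBRRR
BBRRR
BBRRR
After op 2 paint(6,2,K):
BBBBB
BBBBB
BBBBB
BBBBY
BBBBY
BBBBB
BBKRR
BBRRR
BBRRR
After op 3 paint(5,1,R):
BBBBB
BBBBB
BBBBB
BBBBY
BBBBY
BRBBB
BBKRR
BBRRR
BBRRR
After op 4 paint(8,0,W):
BBBBB
BBBBB
BBBBB
BBBBY
BBBBY
BRBBB
BBKRR
BBRRR
WBRRR
After op 5 fill(3,4,B) [2 cells changed]:
BBBBB
BBBBB
BBBBB
BBBBB
BBBBB
BRBBB
BBKRR
BBRRR
WBRRR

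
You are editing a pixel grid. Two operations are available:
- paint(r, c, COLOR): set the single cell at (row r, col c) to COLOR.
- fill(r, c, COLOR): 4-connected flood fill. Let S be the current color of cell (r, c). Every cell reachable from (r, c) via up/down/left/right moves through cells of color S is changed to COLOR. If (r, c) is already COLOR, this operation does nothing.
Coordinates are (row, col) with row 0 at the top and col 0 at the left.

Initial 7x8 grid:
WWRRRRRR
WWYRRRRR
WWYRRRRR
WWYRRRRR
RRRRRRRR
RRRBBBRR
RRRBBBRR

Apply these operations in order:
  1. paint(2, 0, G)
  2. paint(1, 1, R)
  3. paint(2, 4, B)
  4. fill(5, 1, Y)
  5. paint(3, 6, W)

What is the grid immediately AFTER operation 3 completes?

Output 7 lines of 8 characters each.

Answer: WWRRRRRR
WRYRRRRR
GWYRBRRR
WWYRRRRR
RRRRRRRR
RRRBBBRR
RRRBBBRR

Derivation:
After op 1 paint(2,0,G):
WWRRRRRR
WWYRRRRR
GWYRRRRR
WWYRRRRR
RRRRRRRR
RRRBBBRR
RRRBBBRR
After op 2 paint(1,1,R):
WWRRRRRR
WRYRRRRR
GWYRRRRR
WWYRRRRR
RRRRRRRR
RRRBBBRR
RRRBBBRR
After op 3 paint(2,4,B):
WWRRRRRR
WRYRRRRR
GWYRBRRR
WWYRRRRR
RRRRRRRR
RRRBBBRR
RRRBBBRR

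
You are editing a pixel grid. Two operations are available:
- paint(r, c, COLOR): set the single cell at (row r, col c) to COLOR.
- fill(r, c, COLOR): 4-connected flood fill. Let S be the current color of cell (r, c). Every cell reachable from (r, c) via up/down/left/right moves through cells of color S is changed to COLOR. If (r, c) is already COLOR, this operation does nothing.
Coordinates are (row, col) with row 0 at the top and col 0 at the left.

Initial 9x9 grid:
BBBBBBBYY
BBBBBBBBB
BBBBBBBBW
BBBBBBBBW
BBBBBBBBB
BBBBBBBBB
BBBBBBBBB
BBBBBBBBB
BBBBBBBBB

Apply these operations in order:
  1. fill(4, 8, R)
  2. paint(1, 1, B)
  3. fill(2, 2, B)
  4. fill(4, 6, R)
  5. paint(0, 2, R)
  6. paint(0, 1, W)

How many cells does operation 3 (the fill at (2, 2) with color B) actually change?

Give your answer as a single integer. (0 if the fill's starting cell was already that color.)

After op 1 fill(4,8,R) [77 cells changed]:
RRRRRRRYY
RRRRRRRRR
RRRRRRRRW
RRRRRRRRW
RRRRRRRRR
RRRRRRRRR
RRRRRRRRR
RRRRRRRRR
RRRRRRRRR
After op 2 paint(1,1,B):
RRRRRRRYY
RBRRRRRRR
RRRRRRRRW
RRRRRRRRW
RRRRRRRRR
RRRRRRRRR
RRRRRRRRR
RRRRRRRRR
RRRRRRRRR
After op 3 fill(2,2,B) [76 cells changed]:
BBBBBBBYY
BBBBBBBBB
BBBBBBBBW
BBBBBBBBW
BBBBBBBBB
BBBBBBBBB
BBBBBBBBB
BBBBBBBBB
BBBBBBBBB

Answer: 76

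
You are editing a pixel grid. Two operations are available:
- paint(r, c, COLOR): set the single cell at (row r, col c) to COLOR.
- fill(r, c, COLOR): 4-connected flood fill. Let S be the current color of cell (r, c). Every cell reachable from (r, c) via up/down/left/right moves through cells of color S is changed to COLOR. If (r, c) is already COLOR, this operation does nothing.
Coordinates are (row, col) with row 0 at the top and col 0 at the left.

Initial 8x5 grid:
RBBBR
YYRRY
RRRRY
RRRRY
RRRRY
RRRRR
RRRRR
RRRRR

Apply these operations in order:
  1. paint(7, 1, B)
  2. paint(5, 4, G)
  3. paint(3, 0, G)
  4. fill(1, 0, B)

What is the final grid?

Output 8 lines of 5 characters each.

After op 1 paint(7,1,B):
RBBBR
YYRRY
RRRRY
RRRRY
RRRRY
RRRRR
RRRRR
RBRRR
After op 2 paint(5,4,G):
RBBBR
YYRRY
RRRRY
RRRRY
RRRRY
RRRRG
RRRRR
RBRRR
After op 3 paint(3,0,G):
RBBBR
YYRRY
RRRRY
GRRRY
RRRRY
RRRRG
RRRRR
RBRRR
After op 4 fill(1,0,B) [2 cells changed]:
RBBBR
BBRRY
RRRRY
GRRRY
RRRRY
RRRRG
RRRRR
RBRRR

Answer: RBBBR
BBRRY
RRRRY
GRRRY
RRRRY
RRRRG
RRRRR
RBRRR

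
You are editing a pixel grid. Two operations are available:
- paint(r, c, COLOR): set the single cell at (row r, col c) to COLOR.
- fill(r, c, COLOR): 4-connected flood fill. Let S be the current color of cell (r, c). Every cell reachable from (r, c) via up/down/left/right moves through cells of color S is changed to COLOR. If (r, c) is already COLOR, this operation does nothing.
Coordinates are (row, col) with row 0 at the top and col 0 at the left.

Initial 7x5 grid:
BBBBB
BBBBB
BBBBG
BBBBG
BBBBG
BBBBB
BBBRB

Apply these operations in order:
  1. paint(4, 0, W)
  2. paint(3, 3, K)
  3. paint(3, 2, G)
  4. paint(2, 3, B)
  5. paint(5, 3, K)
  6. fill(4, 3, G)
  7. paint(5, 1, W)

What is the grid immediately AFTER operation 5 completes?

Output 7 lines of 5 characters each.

Answer: BBBBB
BBBBB
BBBBG
BBGKG
WBBBG
BBBKB
BBBRB

Derivation:
After op 1 paint(4,0,W):
BBBBB
BBBBB
BBBBG
BBBBG
WBBBG
BBBBB
BBBRB
After op 2 paint(3,3,K):
BBBBB
BBBBB
BBBBG
BBBKG
WBBBG
BBBBB
BBBRB
After op 3 paint(3,2,G):
BBBBB
BBBBB
BBBBG
BBGKG
WBBBG
BBBBB
BBBRB
After op 4 paint(2,3,B):
BBBBB
BBBBB
BBBBG
BBGKG
WBBBG
BBBBB
BBBRB
After op 5 paint(5,3,K):
BBBBB
BBBBB
BBBBG
BBGKG
WBBBG
BBBKB
BBBRB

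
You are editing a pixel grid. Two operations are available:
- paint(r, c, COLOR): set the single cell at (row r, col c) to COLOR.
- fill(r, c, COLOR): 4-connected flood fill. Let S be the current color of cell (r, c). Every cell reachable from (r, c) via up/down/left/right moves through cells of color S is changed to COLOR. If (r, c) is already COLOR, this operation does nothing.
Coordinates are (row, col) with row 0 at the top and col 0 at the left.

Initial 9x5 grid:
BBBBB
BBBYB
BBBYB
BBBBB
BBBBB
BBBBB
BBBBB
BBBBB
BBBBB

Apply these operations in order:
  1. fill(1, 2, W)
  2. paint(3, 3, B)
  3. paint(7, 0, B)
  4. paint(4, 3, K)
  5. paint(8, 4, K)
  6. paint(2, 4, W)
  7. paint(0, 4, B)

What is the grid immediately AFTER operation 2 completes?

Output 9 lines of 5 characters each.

After op 1 fill(1,2,W) [43 cells changed]:
WWWWW
WWWYW
WWWYW
WWWWW
WWWWW
WWWWW
WWWWW
WWWWW
WWWWW
After op 2 paint(3,3,B):
WWWWW
WWWYW
WWWYW
WWWBW
WWWWW
WWWWW
WWWWW
WWWWW
WWWWW

Answer: WWWWW
WWWYW
WWWYW
WWWBW
WWWWW
WWWWW
WWWWW
WWWWW
WWWWW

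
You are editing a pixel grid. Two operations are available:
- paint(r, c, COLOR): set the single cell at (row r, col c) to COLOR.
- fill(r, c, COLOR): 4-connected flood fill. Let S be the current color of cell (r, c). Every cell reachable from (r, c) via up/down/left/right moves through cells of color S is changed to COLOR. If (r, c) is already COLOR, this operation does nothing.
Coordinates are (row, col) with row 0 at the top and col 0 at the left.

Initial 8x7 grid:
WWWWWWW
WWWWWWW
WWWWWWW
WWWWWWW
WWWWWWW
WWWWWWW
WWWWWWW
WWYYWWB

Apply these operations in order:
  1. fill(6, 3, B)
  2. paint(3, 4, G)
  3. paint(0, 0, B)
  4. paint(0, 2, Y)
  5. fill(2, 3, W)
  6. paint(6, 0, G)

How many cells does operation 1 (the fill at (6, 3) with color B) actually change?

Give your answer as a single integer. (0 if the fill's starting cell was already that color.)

Answer: 53

Derivation:
After op 1 fill(6,3,B) [53 cells changed]:
BBBBBBB
BBBBBBB
BBBBBBB
BBBBBBB
BBBBBBB
BBBBBBB
BBBBBBB
BBYYBBB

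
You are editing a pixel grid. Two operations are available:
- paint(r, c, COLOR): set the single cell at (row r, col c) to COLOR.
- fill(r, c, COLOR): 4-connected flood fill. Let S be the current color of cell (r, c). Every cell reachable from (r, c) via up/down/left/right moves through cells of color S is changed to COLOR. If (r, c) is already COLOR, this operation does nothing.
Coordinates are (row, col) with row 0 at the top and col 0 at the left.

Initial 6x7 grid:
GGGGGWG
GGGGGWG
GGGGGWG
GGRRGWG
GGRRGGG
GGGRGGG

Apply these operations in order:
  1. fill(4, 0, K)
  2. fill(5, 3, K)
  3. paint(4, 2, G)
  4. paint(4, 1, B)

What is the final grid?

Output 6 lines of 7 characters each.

After op 1 fill(4,0,K) [33 cells changed]:
KKKKKWK
KKKKKWK
KKKKKWK
KKRRKWK
KKRRKKK
KKKRKKK
After op 2 fill(5,3,K) [5 cells changed]:
KKKKKWK
KKKKKWK
KKKKKWK
KKKKKWK
KKKKKKK
KKKKKKK
After op 3 paint(4,2,G):
KKKKKWK
KKKKKWK
KKKKKWK
KKKKKWK
KKGKKKK
KKKKKKK
After op 4 paint(4,1,B):
KKKKKWK
KKKKKWK
KKKKKWK
KKKKKWK
KBGKKKK
KKKKKKK

Answer: KKKKKWK
KKKKKWK
KKKKKWK
KKKKKWK
KBGKKKK
KKKKKKK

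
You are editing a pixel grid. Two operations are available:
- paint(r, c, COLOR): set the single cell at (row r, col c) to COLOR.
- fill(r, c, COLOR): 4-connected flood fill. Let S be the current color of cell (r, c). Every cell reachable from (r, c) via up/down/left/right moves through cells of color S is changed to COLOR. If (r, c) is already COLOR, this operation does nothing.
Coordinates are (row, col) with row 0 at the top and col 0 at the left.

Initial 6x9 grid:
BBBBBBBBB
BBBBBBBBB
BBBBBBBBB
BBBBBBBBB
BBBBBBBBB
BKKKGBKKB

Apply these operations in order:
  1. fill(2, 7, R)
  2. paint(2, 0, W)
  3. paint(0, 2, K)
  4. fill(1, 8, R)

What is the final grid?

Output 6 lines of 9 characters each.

Answer: RRKRRRRRR
RRRRRRRRR
WRRRRRRRR
RRRRRRRRR
RRRRRRRRR
RKKKGRKKR

Derivation:
After op 1 fill(2,7,R) [48 cells changed]:
RRRRRRRRR
RRRRRRRRR
RRRRRRRRR
RRRRRRRRR
RRRRRRRRR
RKKKGRKKR
After op 2 paint(2,0,W):
RRRRRRRRR
RRRRRRRRR
WRRRRRRRR
RRRRRRRRR
RRRRRRRRR
RKKKGRKKR
After op 3 paint(0,2,K):
RRKRRRRRR
RRRRRRRRR
WRRRRRRRR
RRRRRRRRR
RRRRRRRRR
RKKKGRKKR
After op 4 fill(1,8,R) [0 cells changed]:
RRKRRRRRR
RRRRRRRRR
WRRRRRRRR
RRRRRRRRR
RRRRRRRRR
RKKKGRKKR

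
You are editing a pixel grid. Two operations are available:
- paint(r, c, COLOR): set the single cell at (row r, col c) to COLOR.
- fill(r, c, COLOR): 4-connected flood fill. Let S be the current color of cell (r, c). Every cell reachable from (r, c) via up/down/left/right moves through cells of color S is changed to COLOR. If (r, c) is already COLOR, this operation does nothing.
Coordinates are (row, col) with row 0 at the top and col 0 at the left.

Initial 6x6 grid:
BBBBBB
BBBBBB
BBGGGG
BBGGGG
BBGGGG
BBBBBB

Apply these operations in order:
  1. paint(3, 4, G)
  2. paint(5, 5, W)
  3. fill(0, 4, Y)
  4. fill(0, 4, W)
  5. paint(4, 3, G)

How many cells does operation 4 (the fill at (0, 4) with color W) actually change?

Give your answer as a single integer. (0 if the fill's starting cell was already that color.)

Answer: 23

Derivation:
After op 1 paint(3,4,G):
BBBBBB
BBBBBB
BBGGGG
BBGGGG
BBGGGG
BBBBBB
After op 2 paint(5,5,W):
BBBBBB
BBBBBB
BBGGGG
BBGGGG
BBGGGG
BBBBBW
After op 3 fill(0,4,Y) [23 cells changed]:
YYYYYY
YYYYYY
YYGGGG
YYGGGG
YYGGGG
YYYYYW
After op 4 fill(0,4,W) [23 cells changed]:
WWWWWW
WWWWWW
WWGGGG
WWGGGG
WWGGGG
WWWWWW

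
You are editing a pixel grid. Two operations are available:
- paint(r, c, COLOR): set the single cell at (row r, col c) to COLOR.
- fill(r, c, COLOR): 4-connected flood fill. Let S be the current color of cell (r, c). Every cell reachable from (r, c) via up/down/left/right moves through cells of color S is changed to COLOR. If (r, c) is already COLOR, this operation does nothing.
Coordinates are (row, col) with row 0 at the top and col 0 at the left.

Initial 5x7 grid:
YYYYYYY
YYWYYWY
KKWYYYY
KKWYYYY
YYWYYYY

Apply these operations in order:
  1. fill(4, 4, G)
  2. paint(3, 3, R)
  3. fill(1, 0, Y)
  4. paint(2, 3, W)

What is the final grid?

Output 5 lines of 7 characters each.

After op 1 fill(4,4,G) [24 cells changed]:
GGGGGGG
GGWGGWG
KKWGGGG
KKWGGGG
YYWGGGG
After op 2 paint(3,3,R):
GGGGGGG
GGWGGWG
KKWGGGG
KKWRGGG
YYWGGGG
After op 3 fill(1,0,Y) [23 cells changed]:
YYYYYYY
YYWYYWY
KKWYYYY
KKWRYYY
YYWYYYY
After op 4 paint(2,3,W):
YYYYYYY
YYWYYWY
KKWWYYY
KKWRYYY
YYWYYYY

Answer: YYYYYYY
YYWYYWY
KKWWYYY
KKWRYYY
YYWYYYY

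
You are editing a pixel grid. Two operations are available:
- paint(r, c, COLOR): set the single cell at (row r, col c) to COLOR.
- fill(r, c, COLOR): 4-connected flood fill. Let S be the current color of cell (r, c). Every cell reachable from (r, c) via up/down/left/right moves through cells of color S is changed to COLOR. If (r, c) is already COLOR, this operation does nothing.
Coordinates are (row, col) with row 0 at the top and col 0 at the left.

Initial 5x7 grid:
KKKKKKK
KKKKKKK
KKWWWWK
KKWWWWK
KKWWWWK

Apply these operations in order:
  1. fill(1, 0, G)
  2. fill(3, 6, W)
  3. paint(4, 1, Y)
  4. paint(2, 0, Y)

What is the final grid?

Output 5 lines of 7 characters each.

After op 1 fill(1,0,G) [23 cells changed]:
GGGGGGG
GGGGGGG
GGWWWWG
GGWWWWG
GGWWWWG
After op 2 fill(3,6,W) [23 cells changed]:
WWWWWWW
WWWWWWW
WWWWWWW
WWWWWWW
WWWWWWW
After op 3 paint(4,1,Y):
WWWWWWW
WWWWWWW
WWWWWWW
WWWWWWW
WYWWWWW
After op 4 paint(2,0,Y):
WWWWWWW
WWWWWWW
YWWWWWW
WWWWWWW
WYWWWWW

Answer: WWWWWWW
WWWWWWW
YWWWWWW
WWWWWWW
WYWWWWW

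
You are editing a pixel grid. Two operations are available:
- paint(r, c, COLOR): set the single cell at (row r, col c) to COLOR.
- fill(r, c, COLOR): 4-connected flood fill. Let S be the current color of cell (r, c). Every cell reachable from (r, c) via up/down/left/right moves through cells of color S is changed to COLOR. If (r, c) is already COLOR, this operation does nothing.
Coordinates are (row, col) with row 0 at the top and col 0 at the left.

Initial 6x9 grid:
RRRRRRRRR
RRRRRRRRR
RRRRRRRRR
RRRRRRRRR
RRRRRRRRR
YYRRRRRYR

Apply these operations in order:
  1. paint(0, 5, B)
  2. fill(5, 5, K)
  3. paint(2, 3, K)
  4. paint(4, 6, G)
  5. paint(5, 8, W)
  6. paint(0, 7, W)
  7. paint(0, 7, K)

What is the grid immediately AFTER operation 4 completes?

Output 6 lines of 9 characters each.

Answer: KKKKKBKKK
KKKKKKKKK
KKKKKKKKK
KKKKKKKKK
KKKKKKGKK
YYKKKKKYK

Derivation:
After op 1 paint(0,5,B):
RRRRRBRRR
RRRRRRRRR
RRRRRRRRR
RRRRRRRRR
RRRRRRRRR
YYRRRRRYR
After op 2 fill(5,5,K) [50 cells changed]:
KKKKKBKKK
KKKKKKKKK
KKKKKKKKK
KKKKKKKKK
KKKKKKKKK
YYKKKKKYK
After op 3 paint(2,3,K):
KKKKKBKKK
KKKKKKKKK
KKKKKKKKK
KKKKKKKKK
KKKKKKKKK
YYKKKKKYK
After op 4 paint(4,6,G):
KKKKKBKKK
KKKKKKKKK
KKKKKKKKK
KKKKKKKKK
KKKKKKGKK
YYKKKKKYK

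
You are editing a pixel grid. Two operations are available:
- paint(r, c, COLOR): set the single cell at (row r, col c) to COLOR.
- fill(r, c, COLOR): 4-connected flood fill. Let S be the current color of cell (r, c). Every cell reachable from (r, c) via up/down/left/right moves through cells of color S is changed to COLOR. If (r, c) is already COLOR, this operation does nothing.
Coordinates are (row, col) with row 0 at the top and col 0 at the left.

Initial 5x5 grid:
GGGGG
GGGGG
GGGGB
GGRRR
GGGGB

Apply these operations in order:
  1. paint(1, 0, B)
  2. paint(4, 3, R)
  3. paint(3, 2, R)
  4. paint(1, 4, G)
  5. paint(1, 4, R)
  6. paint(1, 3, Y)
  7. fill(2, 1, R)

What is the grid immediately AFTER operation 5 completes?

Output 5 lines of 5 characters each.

Answer: GGGGG
BGGGR
GGGGB
GGRRR
GGGRB

Derivation:
After op 1 paint(1,0,B):
GGGGG
BGGGG
GGGGB
GGRRR
GGGGB
After op 2 paint(4,3,R):
GGGGG
BGGGG
GGGGB
GGRRR
GGGRB
After op 3 paint(3,2,R):
GGGGG
BGGGG
GGGGB
GGRRR
GGGRB
After op 4 paint(1,4,G):
GGGGG
BGGGG
GGGGB
GGRRR
GGGRB
After op 5 paint(1,4,R):
GGGGG
BGGGR
GGGGB
GGRRR
GGGRB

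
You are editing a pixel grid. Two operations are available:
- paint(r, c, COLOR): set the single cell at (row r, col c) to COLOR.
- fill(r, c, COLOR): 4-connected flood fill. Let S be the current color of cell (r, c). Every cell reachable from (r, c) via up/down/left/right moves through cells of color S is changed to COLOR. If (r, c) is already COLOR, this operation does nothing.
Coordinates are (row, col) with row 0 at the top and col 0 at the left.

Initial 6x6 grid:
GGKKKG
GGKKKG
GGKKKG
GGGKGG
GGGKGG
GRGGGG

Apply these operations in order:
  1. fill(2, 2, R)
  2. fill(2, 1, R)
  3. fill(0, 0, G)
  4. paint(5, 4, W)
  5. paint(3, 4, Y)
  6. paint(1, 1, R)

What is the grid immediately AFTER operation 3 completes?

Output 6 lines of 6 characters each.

Answer: GGGGGG
GGGGGG
GGGGGG
GGGGGG
GGGGGG
GGGGGG

Derivation:
After op 1 fill(2,2,R) [11 cells changed]:
GGRRRG
GGRRRG
GGRRRG
GGGRGG
GGGRGG
GRGGGG
After op 2 fill(2,1,R) [24 cells changed]:
RRRRRR
RRRRRR
RRRRRR
RRRRRR
RRRRRR
RRRRRR
After op 3 fill(0,0,G) [36 cells changed]:
GGGGGG
GGGGGG
GGGGGG
GGGGGG
GGGGGG
GGGGGG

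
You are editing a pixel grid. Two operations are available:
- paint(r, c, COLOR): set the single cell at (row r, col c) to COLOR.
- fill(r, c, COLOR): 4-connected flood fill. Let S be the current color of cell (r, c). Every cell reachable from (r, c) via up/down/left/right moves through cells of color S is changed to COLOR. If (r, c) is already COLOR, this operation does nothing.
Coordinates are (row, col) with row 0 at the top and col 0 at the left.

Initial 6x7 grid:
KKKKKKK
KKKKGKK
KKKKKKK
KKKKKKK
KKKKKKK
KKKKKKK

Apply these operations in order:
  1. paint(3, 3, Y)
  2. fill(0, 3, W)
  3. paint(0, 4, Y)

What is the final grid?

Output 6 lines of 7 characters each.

After op 1 paint(3,3,Y):
KKKKKKK
KKKKGKK
KKKKKKK
KKKYKKK
KKKKKKK
KKKKKKK
After op 2 fill(0,3,W) [40 cells changed]:
WWWWWWW
WWWWGWW
WWWWWWW
WWWYWWW
WWWWWWW
WWWWWWW
After op 3 paint(0,4,Y):
WWWWYWW
WWWWGWW
WWWWWWW
WWWYWWW
WWWWWWW
WWWWWWW

Answer: WWWWYWW
WWWWGWW
WWWWWWW
WWWYWWW
WWWWWWW
WWWWWWW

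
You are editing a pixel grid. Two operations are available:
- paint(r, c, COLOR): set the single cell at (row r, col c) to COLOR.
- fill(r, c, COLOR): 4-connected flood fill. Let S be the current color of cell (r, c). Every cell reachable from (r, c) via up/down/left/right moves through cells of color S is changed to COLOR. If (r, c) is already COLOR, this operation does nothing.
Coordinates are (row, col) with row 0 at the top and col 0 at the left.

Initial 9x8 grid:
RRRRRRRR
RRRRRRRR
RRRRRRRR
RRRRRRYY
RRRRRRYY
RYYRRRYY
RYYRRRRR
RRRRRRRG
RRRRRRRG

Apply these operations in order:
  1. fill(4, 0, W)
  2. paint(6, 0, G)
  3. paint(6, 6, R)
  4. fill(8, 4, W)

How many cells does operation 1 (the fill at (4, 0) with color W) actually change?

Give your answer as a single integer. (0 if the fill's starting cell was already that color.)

After op 1 fill(4,0,W) [60 cells changed]:
WWWWWWWW
WWWWWWWW
WWWWWWWW
WWWWWWYY
WWWWWWYY
WYYWWWYY
WYYWWWWW
WWWWWWWG
WWWWWWWG

Answer: 60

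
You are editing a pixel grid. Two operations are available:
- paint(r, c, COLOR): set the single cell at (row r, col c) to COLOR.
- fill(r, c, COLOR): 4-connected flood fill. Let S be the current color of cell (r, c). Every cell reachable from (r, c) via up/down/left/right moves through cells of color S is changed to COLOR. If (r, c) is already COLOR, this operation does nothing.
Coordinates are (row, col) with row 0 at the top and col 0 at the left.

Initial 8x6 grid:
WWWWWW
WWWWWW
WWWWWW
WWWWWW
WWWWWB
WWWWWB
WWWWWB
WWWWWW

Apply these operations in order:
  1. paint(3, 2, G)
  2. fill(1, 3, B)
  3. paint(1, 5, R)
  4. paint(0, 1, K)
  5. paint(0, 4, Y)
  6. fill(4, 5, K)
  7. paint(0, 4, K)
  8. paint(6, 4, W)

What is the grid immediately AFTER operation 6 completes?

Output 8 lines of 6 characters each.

After op 1 paint(3,2,G):
WWWWWW
WWWWWW
WWWWWW
WWGWWW
WWWWWB
WWWWWB
WWWWWB
WWWWWW
After op 2 fill(1,3,B) [44 cells changed]:
BBBBBB
BBBBBB
BBBBBB
BBGBBB
BBBBBB
BBBBBB
BBBBBB
BBBBBB
After op 3 paint(1,5,R):
BBBBBB
BBBBBR
BBBBBB
BBGBBB
BBBBBB
BBBBBB
BBBBBB
BBBBBB
After op 4 paint(0,1,K):
BKBBBB
BBBBBR
BBBBBB
BBGBBB
BBBBBB
BBBBBB
BBBBBB
BBBBBB
After op 5 paint(0,4,Y):
BKBBYB
BBBBBR
BBBBBB
BBGBBB
BBBBBB
BBBBBB
BBBBBB
BBBBBB
After op 6 fill(4,5,K) [43 cells changed]:
KKKKYB
KKKKKR
KKKKKK
KKGKKK
KKKKKK
KKKKKK
KKKKKK
KKKKKK

Answer: KKKKYB
KKKKKR
KKKKKK
KKGKKK
KKKKKK
KKKKKK
KKKKKK
KKKKKK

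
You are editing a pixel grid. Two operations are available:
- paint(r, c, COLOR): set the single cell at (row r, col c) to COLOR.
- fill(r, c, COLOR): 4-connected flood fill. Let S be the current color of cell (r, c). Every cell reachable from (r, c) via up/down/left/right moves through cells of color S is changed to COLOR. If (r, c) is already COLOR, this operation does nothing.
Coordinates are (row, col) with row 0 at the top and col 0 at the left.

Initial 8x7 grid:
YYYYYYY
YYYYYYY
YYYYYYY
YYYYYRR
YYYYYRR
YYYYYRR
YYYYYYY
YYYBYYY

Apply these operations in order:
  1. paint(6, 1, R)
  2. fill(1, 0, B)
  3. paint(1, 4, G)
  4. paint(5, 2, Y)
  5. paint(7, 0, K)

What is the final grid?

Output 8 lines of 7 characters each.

After op 1 paint(6,1,R):
YYYYYYY
YYYYYYY
YYYYYYY
YYYYYRR
YYYYYRR
YYYYYRR
YRYYYYY
YYYBYYY
After op 2 fill(1,0,B) [48 cells changed]:
BBBBBBB
BBBBBBB
BBBBBBB
BBBBBRR
BBBBBRR
BBBBBRR
BRBBBBB
BBBBBBB
After op 3 paint(1,4,G):
BBBBBBB
BBBBGBB
BBBBBBB
BBBBBRR
BBBBBRR
BBBBBRR
BRBBBBB
BBBBBBB
After op 4 paint(5,2,Y):
BBBBBBB
BBBBGBB
BBBBBBB
BBBBBRR
BBBBBRR
BBYBBRR
BRBBBBB
BBBBBBB
After op 5 paint(7,0,K):
BBBBBBB
BBBBGBB
BBBBBBB
BBBBBRR
BBBBBRR
BBYBBRR
BRBBBBB
KBBBBBB

Answer: BBBBBBB
BBBBGBB
BBBBBBB
BBBBBRR
BBBBBRR
BBYBBRR
BRBBBBB
KBBBBBB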